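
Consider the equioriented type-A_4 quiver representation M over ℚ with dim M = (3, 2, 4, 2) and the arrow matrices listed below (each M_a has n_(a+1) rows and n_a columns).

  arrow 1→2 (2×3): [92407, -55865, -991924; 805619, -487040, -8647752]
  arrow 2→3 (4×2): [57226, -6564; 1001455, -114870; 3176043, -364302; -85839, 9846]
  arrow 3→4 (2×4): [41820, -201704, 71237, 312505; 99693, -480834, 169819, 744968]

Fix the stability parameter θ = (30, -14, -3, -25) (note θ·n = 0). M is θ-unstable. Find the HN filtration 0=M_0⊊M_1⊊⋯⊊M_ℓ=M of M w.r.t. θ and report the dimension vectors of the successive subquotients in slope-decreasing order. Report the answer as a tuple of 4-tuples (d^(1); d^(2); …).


Via rank(M_{q-1}∘⋯∘M_p): M ≅ I[1,1], I[1,2], I[1,4], I[3,3]^2, I[3,4].
μ_θ-semistable layers: μ^(1)=30; μ^(2)=8; μ^(3)=-3; μ^(4)=-14

((1, 0, 0, 0); (1, 1, 0, 0); (1, 1, 3, 1); (0, 0, 1, 1))


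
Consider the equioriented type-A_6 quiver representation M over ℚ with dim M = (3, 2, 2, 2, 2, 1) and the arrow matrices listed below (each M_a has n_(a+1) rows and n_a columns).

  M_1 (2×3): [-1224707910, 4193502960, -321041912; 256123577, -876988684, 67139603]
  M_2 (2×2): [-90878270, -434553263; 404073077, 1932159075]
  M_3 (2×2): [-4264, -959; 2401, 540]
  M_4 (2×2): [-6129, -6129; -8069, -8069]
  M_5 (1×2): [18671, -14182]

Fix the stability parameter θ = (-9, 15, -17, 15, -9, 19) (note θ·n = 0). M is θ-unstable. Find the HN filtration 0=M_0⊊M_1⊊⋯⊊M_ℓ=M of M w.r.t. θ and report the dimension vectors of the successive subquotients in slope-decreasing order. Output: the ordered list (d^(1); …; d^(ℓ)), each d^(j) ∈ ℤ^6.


Interval decomposition of M: I[1,1], I[1,4], I[1,6], I[5,5].
HN type (ℓ=5): μ^(1)=19; μ^(2)=15; μ^(3)=3; μ^(4)=-1; μ^(5)=-9

((0, 0, 0, 0, 0, 1); (0, 0, 0, 1, 0, 0); (0, 0, 0, 1, 1, 0); (0, 2, 2, 0, 0, 0); (3, 0, 0, 0, 1, 0))


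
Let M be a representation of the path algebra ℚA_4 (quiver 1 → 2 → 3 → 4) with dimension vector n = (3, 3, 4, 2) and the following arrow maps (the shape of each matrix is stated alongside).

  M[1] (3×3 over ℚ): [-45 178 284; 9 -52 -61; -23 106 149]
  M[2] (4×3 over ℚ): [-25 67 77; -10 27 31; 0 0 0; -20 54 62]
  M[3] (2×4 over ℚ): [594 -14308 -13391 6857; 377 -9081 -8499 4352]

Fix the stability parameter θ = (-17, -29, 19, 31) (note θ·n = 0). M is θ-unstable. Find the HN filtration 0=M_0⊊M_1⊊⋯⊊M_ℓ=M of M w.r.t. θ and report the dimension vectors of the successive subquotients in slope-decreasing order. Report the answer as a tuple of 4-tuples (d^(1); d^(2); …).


Via rank(M_{q-1}∘⋯∘M_p): M ≅ I[1,2], I[1,3], I[1,4], I[3,3], I[3,4].
μ_θ-semistable layers: μ^(1)=31; μ^(2)=19; μ^(3)=-23

((0, 0, 0, 2); (0, 0, 4, 0); (3, 3, 0, 0))


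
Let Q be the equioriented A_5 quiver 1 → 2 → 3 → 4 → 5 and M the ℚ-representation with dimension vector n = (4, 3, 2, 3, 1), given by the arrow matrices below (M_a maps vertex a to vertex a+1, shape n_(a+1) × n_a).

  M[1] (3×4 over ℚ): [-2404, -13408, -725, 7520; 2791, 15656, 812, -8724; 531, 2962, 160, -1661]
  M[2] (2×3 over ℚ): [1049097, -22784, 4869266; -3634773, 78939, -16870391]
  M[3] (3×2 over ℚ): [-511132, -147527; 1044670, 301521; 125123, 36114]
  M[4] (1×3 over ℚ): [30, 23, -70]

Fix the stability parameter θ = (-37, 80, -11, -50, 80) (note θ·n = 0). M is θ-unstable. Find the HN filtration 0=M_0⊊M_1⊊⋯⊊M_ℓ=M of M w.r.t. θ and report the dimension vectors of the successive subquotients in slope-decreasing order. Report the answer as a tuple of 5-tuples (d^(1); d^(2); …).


Barcode: M ≅ I[1,1], I[1,2], I[1,4], I[1,5], I[4,4]. HN layers by μ_θ (4 steps, strictly decreasing):
  μ^(1)=80; μ^(2)=19/3; μ^(3)=-37; μ^(4)=-50

((0, 1, 0, 0, 1); (0, 2, 2, 2, 0); (4, 0, 0, 0, 0); (0, 0, 0, 1, 0))


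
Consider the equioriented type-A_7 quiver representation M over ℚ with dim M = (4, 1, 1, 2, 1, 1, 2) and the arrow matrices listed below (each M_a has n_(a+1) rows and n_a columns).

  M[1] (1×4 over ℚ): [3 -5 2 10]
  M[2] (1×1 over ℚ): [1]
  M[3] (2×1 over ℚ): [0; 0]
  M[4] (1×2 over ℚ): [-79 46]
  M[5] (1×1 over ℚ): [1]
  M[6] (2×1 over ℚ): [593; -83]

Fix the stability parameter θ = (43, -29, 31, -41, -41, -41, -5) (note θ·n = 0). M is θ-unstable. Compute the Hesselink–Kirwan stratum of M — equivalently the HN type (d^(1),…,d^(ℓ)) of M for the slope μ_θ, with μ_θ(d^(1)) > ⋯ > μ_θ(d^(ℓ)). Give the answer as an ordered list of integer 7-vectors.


Barcode: M ≅ I[1,1]^3, I[1,3], I[4,4], I[4,7], I[7,7]. HN layers by μ_θ (5 steps, strictly decreasing):
  μ^(1)=43; μ^(2)=31; μ^(3)=7; μ^(4)=-5; μ^(5)=-41

((3, 0, 0, 0, 0, 0, 0); (0, 0, 1, 0, 0, 0, 0); (1, 1, 0, 0, 0, 0, 0); (0, 0, 0, 0, 0, 0, 2); (0, 0, 0, 2, 1, 1, 0))


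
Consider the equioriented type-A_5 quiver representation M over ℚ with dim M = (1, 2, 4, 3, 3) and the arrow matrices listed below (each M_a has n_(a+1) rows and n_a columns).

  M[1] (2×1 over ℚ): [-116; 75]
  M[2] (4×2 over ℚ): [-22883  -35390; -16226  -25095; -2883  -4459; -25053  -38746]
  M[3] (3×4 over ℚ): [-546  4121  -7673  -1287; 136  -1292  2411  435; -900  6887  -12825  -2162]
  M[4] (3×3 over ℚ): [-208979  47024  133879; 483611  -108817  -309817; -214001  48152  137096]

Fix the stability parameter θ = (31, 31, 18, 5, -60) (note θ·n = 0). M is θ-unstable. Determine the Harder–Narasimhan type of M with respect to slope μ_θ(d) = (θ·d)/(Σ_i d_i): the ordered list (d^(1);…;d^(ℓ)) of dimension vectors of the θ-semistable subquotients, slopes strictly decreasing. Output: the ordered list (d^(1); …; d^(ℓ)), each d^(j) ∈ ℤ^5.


Interval decomposition of M: I[1,5], I[2,5], I[3,3], I[3,5].
HN type (ℓ=4): μ^(1)=18; μ^(2)=5; μ^(3)=-3/2; μ^(4)=-37/3

((0, 0, 1, 0, 0); (1, 1, 1, 1, 1); (0, 1, 1, 1, 1); (0, 0, 1, 1, 1))


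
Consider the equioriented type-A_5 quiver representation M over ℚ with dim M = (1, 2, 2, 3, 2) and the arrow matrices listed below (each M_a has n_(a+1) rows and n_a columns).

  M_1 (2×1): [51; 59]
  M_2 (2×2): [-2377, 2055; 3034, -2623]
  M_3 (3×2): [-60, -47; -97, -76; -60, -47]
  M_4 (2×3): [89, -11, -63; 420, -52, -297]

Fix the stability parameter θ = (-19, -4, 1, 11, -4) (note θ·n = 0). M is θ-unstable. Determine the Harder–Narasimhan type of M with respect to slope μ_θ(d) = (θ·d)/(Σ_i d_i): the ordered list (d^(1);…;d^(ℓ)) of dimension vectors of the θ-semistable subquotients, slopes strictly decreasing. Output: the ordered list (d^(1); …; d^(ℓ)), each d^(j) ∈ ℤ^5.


Via rank(M_{q-1}∘⋯∘M_p): M ≅ I[1,5], I[2,5], I[4,4].
μ_θ-semistable layers: μ^(1)=11; μ^(2)=7/2; μ^(3)=1; μ^(4)=-4; μ^(5)=-19

((0, 0, 0, 1, 0); (0, 0, 0, 2, 2); (0, 0, 2, 0, 0); (0, 2, 0, 0, 0); (1, 0, 0, 0, 0))


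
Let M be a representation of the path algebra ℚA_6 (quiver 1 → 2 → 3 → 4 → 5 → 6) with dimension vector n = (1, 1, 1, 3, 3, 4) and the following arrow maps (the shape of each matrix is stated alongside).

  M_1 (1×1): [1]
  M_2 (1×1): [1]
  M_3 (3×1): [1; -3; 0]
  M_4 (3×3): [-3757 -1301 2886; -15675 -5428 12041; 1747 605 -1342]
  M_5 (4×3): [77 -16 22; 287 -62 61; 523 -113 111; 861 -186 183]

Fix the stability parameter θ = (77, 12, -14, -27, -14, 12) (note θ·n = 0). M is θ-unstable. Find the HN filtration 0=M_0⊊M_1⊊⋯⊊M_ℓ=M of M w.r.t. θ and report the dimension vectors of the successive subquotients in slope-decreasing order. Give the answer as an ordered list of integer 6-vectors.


Barcode: M ≅ I[1,6], I[4,6]^2, I[6,6]. HN layers by μ_θ (4 steps, strictly decreasing):
  μ^(1)=12; μ^(2)=34/5; μ^(3)=-14; μ^(4)=-27

((0, 0, 0, 0, 0, 4); (1, 1, 1, 1, 1, 0); (0, 0, 0, 0, 2, 0); (0, 0, 0, 2, 0, 0))


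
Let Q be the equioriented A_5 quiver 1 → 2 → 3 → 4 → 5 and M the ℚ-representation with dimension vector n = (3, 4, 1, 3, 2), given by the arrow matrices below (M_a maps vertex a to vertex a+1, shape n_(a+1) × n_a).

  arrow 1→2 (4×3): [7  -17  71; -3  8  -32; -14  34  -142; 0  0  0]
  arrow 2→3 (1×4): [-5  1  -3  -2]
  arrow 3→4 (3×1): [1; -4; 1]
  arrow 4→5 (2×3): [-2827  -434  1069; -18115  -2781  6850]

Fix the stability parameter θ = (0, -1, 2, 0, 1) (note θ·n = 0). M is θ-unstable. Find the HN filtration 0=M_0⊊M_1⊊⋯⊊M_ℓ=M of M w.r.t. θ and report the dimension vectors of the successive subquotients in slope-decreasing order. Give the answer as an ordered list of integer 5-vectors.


Barcode: M ≅ I[1,1], I[1,2], I[1,5], I[2,2]^2, I[4,4], I[4,5]. HN layers by μ_θ (4 steps, strictly decreasing):
  μ^(1)=1; μ^(2)=0; μ^(3)=-1/2; μ^(4)=-1

((0, 0, 1, 1, 2); (1, 0, 0, 2, 0); (2, 2, 0, 0, 0); (0, 2, 0, 0, 0))


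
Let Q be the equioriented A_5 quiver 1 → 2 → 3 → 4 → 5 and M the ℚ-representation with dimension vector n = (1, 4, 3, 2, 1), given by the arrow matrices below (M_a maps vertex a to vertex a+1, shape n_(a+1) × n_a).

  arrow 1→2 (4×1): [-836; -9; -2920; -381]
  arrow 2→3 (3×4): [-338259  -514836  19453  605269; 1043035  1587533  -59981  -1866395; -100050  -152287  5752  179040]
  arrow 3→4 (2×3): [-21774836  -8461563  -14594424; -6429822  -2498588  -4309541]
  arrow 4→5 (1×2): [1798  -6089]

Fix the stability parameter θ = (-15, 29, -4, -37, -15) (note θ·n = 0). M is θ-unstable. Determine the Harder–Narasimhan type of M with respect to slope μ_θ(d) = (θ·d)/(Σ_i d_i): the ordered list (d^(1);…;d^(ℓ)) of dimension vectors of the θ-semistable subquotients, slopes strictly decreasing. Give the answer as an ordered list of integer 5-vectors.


Via rank(M_{q-1}∘⋯∘M_p): M ≅ I[1,5], I[2,2], I[2,3], I[2,4].
μ_θ-semistable layers: μ^(1)=29; μ^(2)=25/2; μ^(3)=-4; μ^(4)=-27/4; μ^(5)=-15

((0, 1, 0, 0, 0); (0, 1, 1, 0, 0); (0, 1, 1, 1, 0); (0, 1, 1, 1, 1); (1, 0, 0, 0, 0))


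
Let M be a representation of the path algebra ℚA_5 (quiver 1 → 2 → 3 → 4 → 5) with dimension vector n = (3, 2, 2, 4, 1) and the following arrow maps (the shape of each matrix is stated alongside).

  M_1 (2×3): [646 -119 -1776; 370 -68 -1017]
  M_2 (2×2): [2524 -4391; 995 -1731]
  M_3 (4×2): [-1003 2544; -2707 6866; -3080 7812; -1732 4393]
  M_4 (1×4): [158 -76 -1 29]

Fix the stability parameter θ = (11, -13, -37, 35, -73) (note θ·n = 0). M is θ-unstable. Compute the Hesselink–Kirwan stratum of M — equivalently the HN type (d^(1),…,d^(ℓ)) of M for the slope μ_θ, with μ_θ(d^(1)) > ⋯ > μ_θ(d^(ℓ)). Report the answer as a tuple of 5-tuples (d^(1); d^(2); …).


Via rank(M_{q-1}∘⋯∘M_p): M ≅ I[1,1], I[1,4], I[1,5], I[4,4]^2.
μ_θ-semistable layers: μ^(1)=35; μ^(2)=11; μ^(3)=-13; μ^(4)=-77/5

((0, 0, 0, 3, 0); (1, 0, 0, 0, 0); (1, 1, 1, 0, 0); (1, 1, 1, 1, 1))


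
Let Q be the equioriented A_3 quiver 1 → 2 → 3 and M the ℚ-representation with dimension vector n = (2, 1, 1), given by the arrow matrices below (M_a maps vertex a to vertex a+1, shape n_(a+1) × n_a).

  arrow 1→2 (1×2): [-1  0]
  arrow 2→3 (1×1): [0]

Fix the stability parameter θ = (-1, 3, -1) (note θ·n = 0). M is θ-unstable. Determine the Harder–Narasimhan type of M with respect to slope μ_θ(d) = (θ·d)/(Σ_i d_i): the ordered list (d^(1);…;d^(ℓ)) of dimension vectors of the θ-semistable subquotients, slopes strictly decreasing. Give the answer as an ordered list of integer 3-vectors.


Interval decomposition of M: I[1,1], I[1,2], I[3,3].
HN type (ℓ=2): μ^(1)=3; μ^(2)=-1

((0, 1, 0); (2, 0, 1))


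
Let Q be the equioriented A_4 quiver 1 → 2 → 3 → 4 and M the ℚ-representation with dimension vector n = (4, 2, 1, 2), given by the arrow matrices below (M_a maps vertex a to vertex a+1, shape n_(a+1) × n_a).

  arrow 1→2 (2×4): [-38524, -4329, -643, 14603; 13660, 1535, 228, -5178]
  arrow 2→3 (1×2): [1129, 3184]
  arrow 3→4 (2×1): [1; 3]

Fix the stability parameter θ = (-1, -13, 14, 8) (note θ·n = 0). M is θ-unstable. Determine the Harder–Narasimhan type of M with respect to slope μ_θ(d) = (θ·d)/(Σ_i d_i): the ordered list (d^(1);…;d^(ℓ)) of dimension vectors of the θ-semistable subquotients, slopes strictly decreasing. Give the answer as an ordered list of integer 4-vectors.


Via rank(M_{q-1}∘⋯∘M_p): M ≅ I[1,1]^2, I[1,2], I[1,4], I[4,4].
μ_θ-semistable layers: μ^(1)=11; μ^(2)=8; μ^(3)=-1; μ^(4)=-7

((0, 0, 1, 1); (0, 0, 0, 1); (2, 0, 0, 0); (2, 2, 0, 0))


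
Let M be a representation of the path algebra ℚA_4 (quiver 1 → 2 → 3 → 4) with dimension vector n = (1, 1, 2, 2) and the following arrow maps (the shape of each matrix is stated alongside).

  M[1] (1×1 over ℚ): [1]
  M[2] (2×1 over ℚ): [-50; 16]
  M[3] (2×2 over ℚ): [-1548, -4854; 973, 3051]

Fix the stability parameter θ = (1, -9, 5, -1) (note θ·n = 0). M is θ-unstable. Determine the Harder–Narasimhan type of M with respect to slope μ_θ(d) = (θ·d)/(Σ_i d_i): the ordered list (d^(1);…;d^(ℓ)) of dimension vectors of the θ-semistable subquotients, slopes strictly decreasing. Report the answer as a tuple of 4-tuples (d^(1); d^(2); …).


Via rank(M_{q-1}∘⋯∘M_p): M ≅ I[1,4], I[3,4].
μ_θ-semistable layers: μ^(1)=2; μ^(2)=-4

((0, 0, 2, 2); (1, 1, 0, 0))


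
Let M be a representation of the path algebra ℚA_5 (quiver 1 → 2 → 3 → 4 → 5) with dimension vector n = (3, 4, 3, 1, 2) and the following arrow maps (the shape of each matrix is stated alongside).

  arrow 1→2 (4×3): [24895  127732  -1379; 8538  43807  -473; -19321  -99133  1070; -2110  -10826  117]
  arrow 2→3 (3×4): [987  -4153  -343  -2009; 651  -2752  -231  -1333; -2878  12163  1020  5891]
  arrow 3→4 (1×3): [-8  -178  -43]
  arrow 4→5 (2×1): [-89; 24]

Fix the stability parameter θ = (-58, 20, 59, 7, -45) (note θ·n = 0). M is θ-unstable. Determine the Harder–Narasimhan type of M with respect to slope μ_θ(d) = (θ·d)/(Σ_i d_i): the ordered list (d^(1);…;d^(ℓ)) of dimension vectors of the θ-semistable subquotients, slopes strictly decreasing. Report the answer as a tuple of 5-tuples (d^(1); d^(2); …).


Via rank(M_{q-1}∘⋯∘M_p): M ≅ I[1,2], I[1,3], I[1,5], I[2,3], I[5,5].
μ_θ-semistable layers: μ^(1)=59; μ^(2)=20; μ^(3)=41/4; μ^(4)=-45; μ^(5)=-58

((0, 0, 2, 0, 0); (0, 3, 0, 0, 0); (0, 1, 1, 1, 1); (0, 0, 0, 0, 1); (3, 0, 0, 0, 0))


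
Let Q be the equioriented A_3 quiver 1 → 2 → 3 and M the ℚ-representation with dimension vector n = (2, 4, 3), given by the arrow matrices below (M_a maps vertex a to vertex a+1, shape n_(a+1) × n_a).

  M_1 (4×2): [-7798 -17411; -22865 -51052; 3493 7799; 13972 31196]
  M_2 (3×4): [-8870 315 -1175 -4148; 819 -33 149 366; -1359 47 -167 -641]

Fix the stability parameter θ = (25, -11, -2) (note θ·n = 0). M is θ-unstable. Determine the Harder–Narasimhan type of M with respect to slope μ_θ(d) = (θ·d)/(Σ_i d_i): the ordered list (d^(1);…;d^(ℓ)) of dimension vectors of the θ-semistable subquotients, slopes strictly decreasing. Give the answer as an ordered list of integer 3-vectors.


Interval decomposition of M: I[1,3]^2, I[2,2], I[2,3].
HN type (ℓ=3): μ^(1)=4; μ^(2)=-2; μ^(3)=-11

((2, 2, 2); (0, 0, 1); (0, 2, 0))


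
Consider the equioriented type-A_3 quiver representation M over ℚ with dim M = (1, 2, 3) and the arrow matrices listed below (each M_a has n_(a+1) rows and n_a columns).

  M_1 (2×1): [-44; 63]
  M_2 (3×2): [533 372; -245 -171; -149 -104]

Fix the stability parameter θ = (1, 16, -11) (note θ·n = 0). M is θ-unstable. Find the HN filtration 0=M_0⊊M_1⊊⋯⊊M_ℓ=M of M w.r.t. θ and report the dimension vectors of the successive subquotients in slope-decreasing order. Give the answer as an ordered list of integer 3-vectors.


Barcode: M ≅ I[1,3], I[2,3], I[3,3]. HN layers by μ_θ (3 steps, strictly decreasing):
  μ^(1)=5/2; μ^(2)=1; μ^(3)=-11

((0, 2, 2); (1, 0, 0); (0, 0, 1))


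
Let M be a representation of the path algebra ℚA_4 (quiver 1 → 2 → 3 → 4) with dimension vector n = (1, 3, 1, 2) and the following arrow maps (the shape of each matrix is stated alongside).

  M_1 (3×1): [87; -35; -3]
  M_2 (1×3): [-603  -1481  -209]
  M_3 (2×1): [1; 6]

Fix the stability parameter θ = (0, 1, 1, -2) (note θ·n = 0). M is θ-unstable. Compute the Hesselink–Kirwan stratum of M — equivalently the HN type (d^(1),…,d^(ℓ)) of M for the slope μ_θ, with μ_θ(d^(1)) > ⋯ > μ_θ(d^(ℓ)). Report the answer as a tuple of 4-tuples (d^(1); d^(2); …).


Via rank(M_{q-1}∘⋯∘M_p): M ≅ I[1,4], I[2,2]^2, I[4,4].
μ_θ-semistable layers: μ^(1)=1; μ^(2)=0; μ^(3)=-2

((0, 2, 0, 0); (1, 1, 1, 1); (0, 0, 0, 1))


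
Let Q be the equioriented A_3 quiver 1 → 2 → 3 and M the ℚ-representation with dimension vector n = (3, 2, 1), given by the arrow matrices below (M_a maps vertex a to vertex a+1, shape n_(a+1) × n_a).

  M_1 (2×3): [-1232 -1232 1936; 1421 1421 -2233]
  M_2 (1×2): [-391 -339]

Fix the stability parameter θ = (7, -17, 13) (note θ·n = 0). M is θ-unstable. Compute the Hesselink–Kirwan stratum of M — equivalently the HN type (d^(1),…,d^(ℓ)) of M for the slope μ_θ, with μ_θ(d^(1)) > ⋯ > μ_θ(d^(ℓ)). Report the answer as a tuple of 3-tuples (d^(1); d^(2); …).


Interval decomposition of M: I[1,1]^2, I[1,3], I[2,2].
HN type (ℓ=4): μ^(1)=13; μ^(2)=7; μ^(3)=-5; μ^(4)=-17

((0, 0, 1); (2, 0, 0); (1, 1, 0); (0, 1, 0))


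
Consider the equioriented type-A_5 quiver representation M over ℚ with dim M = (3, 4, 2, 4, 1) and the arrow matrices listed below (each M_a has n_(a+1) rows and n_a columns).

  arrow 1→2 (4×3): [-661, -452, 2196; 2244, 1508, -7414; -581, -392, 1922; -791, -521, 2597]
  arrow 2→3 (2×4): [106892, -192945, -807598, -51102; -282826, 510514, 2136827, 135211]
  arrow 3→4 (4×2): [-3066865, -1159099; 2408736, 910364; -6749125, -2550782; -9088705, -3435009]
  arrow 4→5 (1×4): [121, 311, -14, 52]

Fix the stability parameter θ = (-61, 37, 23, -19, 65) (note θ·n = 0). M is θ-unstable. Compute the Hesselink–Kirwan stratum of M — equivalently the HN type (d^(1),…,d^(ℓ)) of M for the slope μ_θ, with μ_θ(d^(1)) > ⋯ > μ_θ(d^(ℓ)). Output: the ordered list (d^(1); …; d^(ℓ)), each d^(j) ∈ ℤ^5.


Via rank(M_{q-1}∘⋯∘M_p): M ≅ I[1,2], I[1,4], I[1,5], I[2,2], I[4,4]^2.
μ_θ-semistable layers: μ^(1)=65; μ^(2)=37; μ^(3)=41/3; μ^(4)=-19; μ^(5)=-61

((0, 0, 0, 0, 1); (0, 2, 0, 0, 0); (0, 2, 2, 2, 0); (0, 0, 0, 2, 0); (3, 0, 0, 0, 0))


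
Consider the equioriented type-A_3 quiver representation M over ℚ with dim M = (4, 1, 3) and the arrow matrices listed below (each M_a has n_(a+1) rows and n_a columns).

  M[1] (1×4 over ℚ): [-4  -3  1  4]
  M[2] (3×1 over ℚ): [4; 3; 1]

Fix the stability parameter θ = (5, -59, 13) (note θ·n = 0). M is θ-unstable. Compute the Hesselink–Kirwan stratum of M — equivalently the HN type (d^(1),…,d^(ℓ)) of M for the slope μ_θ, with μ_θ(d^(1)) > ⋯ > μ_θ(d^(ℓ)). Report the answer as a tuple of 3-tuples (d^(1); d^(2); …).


Barcode: M ≅ I[1,1]^3, I[1,3], I[3,3]^2. HN layers by μ_θ (3 steps, strictly decreasing):
  μ^(1)=13; μ^(2)=5; μ^(3)=-27

((0, 0, 3); (3, 0, 0); (1, 1, 0))


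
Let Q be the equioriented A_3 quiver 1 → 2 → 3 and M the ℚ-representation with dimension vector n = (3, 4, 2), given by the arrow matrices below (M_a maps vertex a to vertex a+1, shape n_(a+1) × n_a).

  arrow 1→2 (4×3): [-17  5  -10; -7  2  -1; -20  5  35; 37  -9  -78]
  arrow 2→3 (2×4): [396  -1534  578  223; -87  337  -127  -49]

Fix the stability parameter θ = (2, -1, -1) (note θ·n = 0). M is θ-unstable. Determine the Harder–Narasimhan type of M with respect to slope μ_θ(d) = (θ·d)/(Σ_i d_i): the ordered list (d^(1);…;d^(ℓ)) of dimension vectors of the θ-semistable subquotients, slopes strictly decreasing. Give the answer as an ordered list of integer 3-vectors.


Via rank(M_{q-1}∘⋯∘M_p): M ≅ I[1,1], I[1,2], I[1,3], I[2,2], I[2,3].
μ_θ-semistable layers: μ^(1)=2; μ^(2)=1/2; μ^(3)=0; μ^(4)=-1

((1, 0, 0); (1, 1, 0); (1, 1, 1); (0, 2, 1))


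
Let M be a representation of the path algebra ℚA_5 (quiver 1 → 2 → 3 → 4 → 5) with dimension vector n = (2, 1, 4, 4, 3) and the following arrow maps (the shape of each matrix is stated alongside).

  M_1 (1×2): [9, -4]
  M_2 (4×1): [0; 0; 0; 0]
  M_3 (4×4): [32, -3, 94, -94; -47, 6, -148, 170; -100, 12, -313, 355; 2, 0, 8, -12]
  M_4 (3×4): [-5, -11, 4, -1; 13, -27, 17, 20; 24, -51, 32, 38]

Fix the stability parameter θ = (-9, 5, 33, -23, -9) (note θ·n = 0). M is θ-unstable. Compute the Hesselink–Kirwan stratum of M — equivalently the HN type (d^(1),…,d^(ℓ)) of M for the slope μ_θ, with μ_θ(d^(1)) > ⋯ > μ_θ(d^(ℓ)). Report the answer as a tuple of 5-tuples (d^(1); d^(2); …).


Interval decomposition of M: I[1,1], I[1,2], I[3,3], I[3,5]^3, I[4,4].
HN type (ℓ=5): μ^(1)=33; μ^(2)=5; μ^(3)=1/3; μ^(4)=-9; μ^(5)=-23

((0, 0, 1, 0, 0); (0, 1, 0, 0, 0); (0, 0, 3, 3, 3); (2, 0, 0, 0, 0); (0, 0, 0, 1, 0))


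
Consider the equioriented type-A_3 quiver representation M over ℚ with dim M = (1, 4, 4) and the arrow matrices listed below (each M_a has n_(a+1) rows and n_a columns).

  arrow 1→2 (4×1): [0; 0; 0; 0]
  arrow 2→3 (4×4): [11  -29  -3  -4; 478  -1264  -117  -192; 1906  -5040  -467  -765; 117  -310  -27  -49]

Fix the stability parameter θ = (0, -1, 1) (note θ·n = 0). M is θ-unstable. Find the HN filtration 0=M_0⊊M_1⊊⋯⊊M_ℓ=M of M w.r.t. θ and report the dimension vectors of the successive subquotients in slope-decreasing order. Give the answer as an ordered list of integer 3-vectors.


Via rank(M_{q-1}∘⋯∘M_p): M ≅ I[1,1], I[2,3]^4.
μ_θ-semistable layers: μ^(1)=1; μ^(2)=0; μ^(3)=-1

((0, 0, 4); (1, 0, 0); (0, 4, 0))


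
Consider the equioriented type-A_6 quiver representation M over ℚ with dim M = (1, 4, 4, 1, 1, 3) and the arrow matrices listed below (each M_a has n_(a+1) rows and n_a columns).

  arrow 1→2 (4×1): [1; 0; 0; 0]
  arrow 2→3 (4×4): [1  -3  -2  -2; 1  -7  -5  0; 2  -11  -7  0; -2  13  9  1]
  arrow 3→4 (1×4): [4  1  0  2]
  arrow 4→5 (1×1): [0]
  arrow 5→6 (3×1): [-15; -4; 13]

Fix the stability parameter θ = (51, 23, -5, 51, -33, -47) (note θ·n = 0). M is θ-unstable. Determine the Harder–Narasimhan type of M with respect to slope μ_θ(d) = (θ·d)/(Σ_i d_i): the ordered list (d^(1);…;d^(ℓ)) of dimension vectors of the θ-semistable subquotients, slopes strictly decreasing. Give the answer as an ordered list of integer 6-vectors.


Via rank(M_{q-1}∘⋯∘M_p): M ≅ I[1,4], I[2,3]^3, I[5,6], I[6,6]^2.
μ_θ-semistable layers: μ^(1)=51; μ^(2)=23; μ^(3)=9; μ^(4)=-40; μ^(5)=-47

((0, 0, 0, 1, 0, 0); (1, 1, 1, 0, 0, 0); (0, 3, 3, 0, 0, 0); (0, 0, 0, 0, 1, 1); (0, 0, 0, 0, 0, 2))


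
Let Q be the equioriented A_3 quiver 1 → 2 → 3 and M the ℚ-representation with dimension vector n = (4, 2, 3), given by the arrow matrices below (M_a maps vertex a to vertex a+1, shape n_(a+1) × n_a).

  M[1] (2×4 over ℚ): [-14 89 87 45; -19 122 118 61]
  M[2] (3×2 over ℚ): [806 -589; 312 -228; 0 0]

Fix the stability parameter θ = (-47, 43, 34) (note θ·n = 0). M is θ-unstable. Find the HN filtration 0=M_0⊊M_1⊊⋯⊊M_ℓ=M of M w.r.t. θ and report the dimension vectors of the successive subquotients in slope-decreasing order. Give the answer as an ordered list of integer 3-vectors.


Interval decomposition of M: I[1,1]^2, I[1,2], I[1,3], I[3,3]^2.
HN type (ℓ=4): μ^(1)=43; μ^(2)=77/2; μ^(3)=34; μ^(4)=-47

((0, 1, 0); (0, 1, 1); (0, 0, 2); (4, 0, 0))


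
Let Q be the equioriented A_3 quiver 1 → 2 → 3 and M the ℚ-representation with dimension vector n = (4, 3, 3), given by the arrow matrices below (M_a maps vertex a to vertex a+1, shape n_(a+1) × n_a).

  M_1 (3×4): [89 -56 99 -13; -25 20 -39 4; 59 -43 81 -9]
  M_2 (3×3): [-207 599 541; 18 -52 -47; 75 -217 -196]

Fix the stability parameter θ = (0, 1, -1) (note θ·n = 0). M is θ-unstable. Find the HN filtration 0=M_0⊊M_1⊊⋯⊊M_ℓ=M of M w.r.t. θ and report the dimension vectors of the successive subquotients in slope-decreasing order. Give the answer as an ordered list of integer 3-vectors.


Interval decomposition of M: I[1,1], I[1,2], I[1,3]^2, I[3,3].
HN type (ℓ=3): μ^(1)=1; μ^(2)=0; μ^(3)=-1

((0, 1, 0); (4, 2, 2); (0, 0, 1))


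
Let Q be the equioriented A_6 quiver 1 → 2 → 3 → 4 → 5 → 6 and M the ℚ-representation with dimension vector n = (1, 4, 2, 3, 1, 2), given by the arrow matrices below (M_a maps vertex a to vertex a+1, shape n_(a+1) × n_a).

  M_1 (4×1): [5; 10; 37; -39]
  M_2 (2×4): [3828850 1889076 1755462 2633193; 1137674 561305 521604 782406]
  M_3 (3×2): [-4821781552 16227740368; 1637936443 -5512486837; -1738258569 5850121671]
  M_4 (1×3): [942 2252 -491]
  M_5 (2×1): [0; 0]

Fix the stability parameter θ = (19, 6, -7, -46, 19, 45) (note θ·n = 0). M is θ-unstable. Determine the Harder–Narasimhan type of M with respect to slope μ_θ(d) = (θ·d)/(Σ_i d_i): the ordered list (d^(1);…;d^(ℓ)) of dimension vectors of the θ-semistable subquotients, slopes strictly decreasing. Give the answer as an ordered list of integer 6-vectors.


Barcode: M ≅ I[1,5], I[2,2]^2, I[2,3], I[4,4]^2, I[6,6]^2. HN layers by μ_θ (6 steps, strictly decreasing):
  μ^(1)=45; μ^(2)=19; μ^(3)=6; μ^(4)=-1/2; μ^(5)=-7; μ^(6)=-46

((0, 0, 0, 0, 0, 2); (0, 0, 0, 0, 1, 0); (0, 2, 0, 0, 0, 0); (0, 1, 1, 0, 0, 0); (1, 1, 1, 1, 0, 0); (0, 0, 0, 2, 0, 0))


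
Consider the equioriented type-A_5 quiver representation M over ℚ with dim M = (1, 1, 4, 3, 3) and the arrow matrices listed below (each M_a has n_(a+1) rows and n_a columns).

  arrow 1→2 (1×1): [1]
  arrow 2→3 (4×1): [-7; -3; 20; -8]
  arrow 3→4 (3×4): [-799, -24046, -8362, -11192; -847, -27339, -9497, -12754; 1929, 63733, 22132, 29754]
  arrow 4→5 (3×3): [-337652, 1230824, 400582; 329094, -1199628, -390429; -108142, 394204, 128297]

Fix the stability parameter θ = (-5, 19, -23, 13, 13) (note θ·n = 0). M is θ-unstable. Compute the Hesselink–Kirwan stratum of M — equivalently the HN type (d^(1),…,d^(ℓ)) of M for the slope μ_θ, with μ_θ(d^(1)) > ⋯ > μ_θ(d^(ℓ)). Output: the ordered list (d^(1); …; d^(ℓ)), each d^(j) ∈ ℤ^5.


Via rank(M_{q-1}∘⋯∘M_p): M ≅ I[1,4], I[3,3], I[3,4], I[3,5], I[5,5]^2.
μ_θ-semistable layers: μ^(1)=13; μ^(2)=-2; μ^(3)=-5; μ^(4)=-23

((0, 0, 0, 3, 3); (0, 1, 1, 0, 0); (1, 0, 0, 0, 0); (0, 0, 3, 0, 0))


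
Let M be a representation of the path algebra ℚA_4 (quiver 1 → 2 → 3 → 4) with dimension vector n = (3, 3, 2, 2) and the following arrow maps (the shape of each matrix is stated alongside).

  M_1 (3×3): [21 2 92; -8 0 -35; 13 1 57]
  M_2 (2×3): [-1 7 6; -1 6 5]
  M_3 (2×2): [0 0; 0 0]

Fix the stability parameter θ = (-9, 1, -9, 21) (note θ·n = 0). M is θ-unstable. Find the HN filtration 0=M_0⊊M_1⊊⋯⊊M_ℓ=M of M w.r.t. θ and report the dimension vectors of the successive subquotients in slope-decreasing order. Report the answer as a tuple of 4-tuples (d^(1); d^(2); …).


Via rank(M_{q-1}∘⋯∘M_p): M ≅ I[1,2], I[1,3]^2, I[4,4]^2.
μ_θ-semistable layers: μ^(1)=21; μ^(2)=1; μ^(3)=-4; μ^(4)=-9

((0, 0, 0, 2); (0, 1, 0, 0); (0, 2, 2, 0); (3, 0, 0, 0))


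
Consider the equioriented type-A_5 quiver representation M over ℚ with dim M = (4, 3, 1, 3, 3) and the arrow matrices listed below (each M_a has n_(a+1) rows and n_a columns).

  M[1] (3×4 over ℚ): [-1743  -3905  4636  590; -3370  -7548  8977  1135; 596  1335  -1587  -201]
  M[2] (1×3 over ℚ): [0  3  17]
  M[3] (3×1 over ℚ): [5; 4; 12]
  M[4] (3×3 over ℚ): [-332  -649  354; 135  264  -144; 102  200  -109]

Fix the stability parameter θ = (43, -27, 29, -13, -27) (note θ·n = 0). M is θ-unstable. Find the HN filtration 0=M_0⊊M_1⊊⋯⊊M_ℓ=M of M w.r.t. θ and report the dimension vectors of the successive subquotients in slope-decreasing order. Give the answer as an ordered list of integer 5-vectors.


Interval decomposition of M: I[1,1], I[1,2]^2, I[1,5], I[4,5]^2.
HN type (ℓ=4): μ^(1)=43; μ^(2)=8; μ^(3)=1; μ^(4)=-20

((1, 0, 0, 0, 0); (2, 2, 0, 0, 0); (1, 1, 1, 1, 1); (0, 0, 0, 2, 2))


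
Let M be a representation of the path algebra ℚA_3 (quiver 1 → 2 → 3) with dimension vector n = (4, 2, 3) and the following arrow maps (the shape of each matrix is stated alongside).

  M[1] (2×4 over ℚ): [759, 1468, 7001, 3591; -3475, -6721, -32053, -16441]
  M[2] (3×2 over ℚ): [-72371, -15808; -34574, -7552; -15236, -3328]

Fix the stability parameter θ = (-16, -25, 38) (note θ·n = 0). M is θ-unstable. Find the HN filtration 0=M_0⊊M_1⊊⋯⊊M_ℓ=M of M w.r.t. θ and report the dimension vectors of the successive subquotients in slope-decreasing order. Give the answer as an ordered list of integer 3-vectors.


Via rank(M_{q-1}∘⋯∘M_p): M ≅ I[1,1]^2, I[1,2], I[1,3], I[3,3]^2.
μ_θ-semistable layers: μ^(1)=38; μ^(2)=-16; μ^(3)=-41/2

((0, 0, 3); (2, 0, 0); (2, 2, 0))


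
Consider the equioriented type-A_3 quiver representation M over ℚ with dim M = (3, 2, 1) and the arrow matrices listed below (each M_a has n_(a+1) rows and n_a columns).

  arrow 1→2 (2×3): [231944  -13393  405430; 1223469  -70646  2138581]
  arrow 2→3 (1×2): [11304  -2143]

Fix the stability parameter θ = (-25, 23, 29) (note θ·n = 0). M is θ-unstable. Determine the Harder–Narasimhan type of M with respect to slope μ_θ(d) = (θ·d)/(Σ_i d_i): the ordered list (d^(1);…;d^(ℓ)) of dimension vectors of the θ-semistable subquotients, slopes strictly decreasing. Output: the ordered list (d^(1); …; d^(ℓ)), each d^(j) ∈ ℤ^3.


Barcode: M ≅ I[1,1], I[1,2], I[1,3]. HN layers by μ_θ (3 steps, strictly decreasing):
  μ^(1)=29; μ^(2)=23; μ^(3)=-25

((0, 0, 1); (0, 2, 0); (3, 0, 0))


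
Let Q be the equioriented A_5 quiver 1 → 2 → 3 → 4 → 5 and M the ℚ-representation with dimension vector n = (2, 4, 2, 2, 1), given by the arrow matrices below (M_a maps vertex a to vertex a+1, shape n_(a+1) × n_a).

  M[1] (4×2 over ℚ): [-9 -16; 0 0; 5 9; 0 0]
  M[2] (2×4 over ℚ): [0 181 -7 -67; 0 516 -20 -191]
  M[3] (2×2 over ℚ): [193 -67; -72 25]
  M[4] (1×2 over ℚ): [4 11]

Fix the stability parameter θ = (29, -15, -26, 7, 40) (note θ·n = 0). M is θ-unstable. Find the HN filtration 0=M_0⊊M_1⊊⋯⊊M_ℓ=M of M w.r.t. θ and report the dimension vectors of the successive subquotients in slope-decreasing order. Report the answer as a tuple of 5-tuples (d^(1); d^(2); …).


Interval decomposition of M: I[1,2], I[1,4], I[2,2], I[2,5].
HN type (ℓ=5): μ^(1)=40; μ^(2)=7; μ^(3)=-4; μ^(4)=-15; μ^(5)=-41/2

((0, 0, 0, 0, 1); (1, 1, 0, 2, 0); (1, 1, 1, 0, 0); (0, 1, 0, 0, 0); (0, 1, 1, 0, 0))


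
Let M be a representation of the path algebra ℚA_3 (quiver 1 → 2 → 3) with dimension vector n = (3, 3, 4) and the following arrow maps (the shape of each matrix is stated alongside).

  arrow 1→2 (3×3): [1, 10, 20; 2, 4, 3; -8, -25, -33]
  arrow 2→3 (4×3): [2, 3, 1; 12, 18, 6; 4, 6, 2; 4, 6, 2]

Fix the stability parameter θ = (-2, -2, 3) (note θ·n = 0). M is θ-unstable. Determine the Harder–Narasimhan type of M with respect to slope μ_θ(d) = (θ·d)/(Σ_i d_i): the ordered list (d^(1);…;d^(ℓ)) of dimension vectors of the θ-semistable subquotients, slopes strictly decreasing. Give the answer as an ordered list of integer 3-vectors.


Barcode: M ≅ I[1,2]^2, I[1,3], I[3,3]^3. HN layers by μ_θ (2 steps, strictly decreasing):
  μ^(1)=3; μ^(2)=-2

((0, 0, 4); (3, 3, 0))


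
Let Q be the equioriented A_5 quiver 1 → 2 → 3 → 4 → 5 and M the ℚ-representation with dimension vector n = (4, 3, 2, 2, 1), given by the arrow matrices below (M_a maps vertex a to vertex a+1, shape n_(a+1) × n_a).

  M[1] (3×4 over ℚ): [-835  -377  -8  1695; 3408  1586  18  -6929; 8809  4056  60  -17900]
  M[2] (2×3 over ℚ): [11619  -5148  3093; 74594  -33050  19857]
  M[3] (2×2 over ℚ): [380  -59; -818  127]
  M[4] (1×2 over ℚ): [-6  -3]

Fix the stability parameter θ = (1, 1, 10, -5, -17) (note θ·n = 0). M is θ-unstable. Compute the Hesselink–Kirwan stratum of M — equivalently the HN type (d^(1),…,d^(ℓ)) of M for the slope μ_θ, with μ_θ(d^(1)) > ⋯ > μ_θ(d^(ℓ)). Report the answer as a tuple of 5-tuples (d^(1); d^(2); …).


Via rank(M_{q-1}∘⋯∘M_p): M ≅ I[1,1], I[1,2], I[1,4], I[1,5].
μ_θ-semistable layers: μ^(1)=5/2; μ^(2)=1; μ^(3)=-2

((0, 0, 1, 1, 0); (3, 2, 0, 0, 0); (1, 1, 1, 1, 1))


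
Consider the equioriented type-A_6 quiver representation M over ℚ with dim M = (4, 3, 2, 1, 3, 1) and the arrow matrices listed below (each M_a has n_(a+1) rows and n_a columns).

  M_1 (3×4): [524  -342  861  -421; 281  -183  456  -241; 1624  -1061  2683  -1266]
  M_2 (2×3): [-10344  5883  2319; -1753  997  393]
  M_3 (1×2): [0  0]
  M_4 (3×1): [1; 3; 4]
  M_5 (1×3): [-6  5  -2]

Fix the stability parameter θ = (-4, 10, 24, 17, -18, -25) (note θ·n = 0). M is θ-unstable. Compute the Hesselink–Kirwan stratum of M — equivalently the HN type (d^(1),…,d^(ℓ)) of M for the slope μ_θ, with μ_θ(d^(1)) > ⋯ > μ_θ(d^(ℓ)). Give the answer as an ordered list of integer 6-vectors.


Barcode: M ≅ I[1,1], I[1,2], I[1,3]^2, I[4,6], I[5,5]^2. HN layers by μ_θ (5 steps, strictly decreasing):
  μ^(1)=24; μ^(2)=10; μ^(3)=-4; μ^(4)=-26/3; μ^(5)=-18

((0, 0, 2, 0, 0, 0); (0, 3, 0, 0, 0, 0); (4, 0, 0, 0, 0, 0); (0, 0, 0, 1, 1, 1); (0, 0, 0, 0, 2, 0))


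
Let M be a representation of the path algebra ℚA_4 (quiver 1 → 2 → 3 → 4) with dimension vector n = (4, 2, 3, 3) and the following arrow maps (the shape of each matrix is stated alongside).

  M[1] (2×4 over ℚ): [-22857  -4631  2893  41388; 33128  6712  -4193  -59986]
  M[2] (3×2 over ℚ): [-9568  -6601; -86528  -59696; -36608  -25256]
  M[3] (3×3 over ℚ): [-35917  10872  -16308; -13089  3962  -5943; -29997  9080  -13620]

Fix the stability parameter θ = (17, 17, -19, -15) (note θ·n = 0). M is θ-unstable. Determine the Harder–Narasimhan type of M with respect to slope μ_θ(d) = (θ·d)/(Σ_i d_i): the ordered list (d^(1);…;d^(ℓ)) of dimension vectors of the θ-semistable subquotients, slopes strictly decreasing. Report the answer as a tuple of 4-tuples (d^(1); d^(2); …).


Via rank(M_{q-1}∘⋯∘M_p): M ≅ I[1,1]^2, I[1,2], I[1,4], I[3,3], I[3,4], I[4,4].
μ_θ-semistable layers: μ^(1)=17; μ^(2)=0; μ^(3)=-15; μ^(4)=-19

((3, 1, 0, 0); (1, 1, 1, 1); (0, 0, 0, 2); (0, 0, 2, 0))


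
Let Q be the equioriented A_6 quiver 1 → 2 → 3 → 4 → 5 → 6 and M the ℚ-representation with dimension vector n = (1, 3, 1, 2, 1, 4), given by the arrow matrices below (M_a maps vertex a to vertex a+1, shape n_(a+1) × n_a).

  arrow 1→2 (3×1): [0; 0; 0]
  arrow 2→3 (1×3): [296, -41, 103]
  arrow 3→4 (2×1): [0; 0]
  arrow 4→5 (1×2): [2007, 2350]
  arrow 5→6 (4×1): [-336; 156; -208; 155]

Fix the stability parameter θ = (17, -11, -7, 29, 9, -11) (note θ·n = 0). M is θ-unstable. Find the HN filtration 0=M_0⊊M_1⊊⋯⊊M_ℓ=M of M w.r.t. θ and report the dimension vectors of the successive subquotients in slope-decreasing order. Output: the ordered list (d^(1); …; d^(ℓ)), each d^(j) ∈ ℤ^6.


Barcode: M ≅ I[1,1], I[2,2]^2, I[2,3], I[4,4], I[4,6], I[6,6]^3. HN layers by μ_θ (5 steps, strictly decreasing):
  μ^(1)=29; μ^(2)=17; μ^(3)=9; μ^(4)=-7; μ^(5)=-11

((0, 0, 0, 1, 0, 0); (1, 0, 0, 0, 0, 0); (0, 0, 0, 1, 1, 1); (0, 0, 1, 0, 0, 0); (0, 3, 0, 0, 0, 3))


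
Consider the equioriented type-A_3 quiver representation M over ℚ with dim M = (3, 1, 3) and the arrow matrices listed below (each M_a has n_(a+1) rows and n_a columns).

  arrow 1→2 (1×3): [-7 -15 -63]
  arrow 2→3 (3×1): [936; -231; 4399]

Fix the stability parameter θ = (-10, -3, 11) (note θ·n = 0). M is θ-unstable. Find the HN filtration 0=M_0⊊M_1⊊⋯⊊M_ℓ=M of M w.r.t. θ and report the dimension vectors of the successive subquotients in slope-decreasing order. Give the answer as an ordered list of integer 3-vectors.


Barcode: M ≅ I[1,1]^2, I[1,3], I[3,3]^2. HN layers by μ_θ (3 steps, strictly decreasing):
  μ^(1)=11; μ^(2)=-3; μ^(3)=-10

((0, 0, 3); (0, 1, 0); (3, 0, 0))


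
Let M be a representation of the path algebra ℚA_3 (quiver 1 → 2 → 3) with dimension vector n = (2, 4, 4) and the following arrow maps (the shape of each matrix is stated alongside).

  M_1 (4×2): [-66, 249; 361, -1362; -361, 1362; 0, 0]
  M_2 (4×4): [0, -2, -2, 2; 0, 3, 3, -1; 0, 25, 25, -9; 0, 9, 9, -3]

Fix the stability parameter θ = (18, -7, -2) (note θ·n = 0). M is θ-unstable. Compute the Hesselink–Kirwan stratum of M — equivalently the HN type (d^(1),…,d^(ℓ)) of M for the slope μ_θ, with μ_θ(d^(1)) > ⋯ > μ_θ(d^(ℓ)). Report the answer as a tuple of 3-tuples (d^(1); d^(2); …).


Interval decomposition of M: I[1,2]^2, I[2,3]^2, I[3,3]^2.
HN type (ℓ=3): μ^(1)=11/2; μ^(2)=-2; μ^(3)=-7

((2, 2, 0); (0, 0, 4); (0, 2, 0))


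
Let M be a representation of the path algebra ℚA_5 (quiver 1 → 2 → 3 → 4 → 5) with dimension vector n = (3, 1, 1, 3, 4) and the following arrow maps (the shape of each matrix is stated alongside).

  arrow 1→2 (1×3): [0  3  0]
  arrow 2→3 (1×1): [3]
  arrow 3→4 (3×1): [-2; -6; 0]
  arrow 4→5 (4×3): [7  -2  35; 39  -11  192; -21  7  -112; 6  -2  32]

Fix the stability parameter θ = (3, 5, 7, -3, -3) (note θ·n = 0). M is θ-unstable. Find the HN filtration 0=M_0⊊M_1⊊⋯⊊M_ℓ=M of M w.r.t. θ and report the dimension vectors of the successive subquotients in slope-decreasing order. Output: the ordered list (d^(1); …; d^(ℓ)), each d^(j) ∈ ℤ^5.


Barcode: M ≅ I[1,1]^2, I[1,5], I[4,5]^2, I[5,5]. HN layers by μ_θ (3 steps, strictly decreasing):
  μ^(1)=3; μ^(2)=9/5; μ^(3)=-3

((2, 0, 0, 0, 0); (1, 1, 1, 1, 1); (0, 0, 0, 2, 3))


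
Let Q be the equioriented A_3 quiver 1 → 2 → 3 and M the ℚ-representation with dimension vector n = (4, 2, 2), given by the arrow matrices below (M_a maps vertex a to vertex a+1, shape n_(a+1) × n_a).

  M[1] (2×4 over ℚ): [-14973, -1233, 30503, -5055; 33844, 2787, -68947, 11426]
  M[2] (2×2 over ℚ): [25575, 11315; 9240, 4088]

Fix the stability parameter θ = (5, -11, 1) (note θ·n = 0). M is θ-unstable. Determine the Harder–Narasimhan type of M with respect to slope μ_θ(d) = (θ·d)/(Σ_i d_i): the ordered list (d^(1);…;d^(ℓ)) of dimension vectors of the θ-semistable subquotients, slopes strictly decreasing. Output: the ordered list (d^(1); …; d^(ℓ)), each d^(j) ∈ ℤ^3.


Via rank(M_{q-1}∘⋯∘M_p): M ≅ I[1,1]^2, I[1,2], I[1,3], I[3,3].
μ_θ-semistable layers: μ^(1)=5; μ^(2)=1; μ^(3)=-3

((2, 0, 0); (0, 0, 2); (2, 2, 0))


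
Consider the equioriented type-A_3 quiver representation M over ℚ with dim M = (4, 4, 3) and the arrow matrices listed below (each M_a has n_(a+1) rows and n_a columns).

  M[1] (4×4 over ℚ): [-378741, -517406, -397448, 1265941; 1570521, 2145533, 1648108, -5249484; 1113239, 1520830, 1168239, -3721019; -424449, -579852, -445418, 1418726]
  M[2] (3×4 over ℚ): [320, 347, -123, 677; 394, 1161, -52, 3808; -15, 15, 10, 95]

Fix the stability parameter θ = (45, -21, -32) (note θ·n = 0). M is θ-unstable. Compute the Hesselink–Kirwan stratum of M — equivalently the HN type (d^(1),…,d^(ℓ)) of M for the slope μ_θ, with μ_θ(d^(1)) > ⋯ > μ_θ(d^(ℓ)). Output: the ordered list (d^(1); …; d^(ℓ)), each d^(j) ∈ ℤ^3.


Via rank(M_{q-1}∘⋯∘M_p): M ≅ I[1,2], I[1,3]^3.
μ_θ-semistable layers: μ^(1)=12; μ^(2)=-8/3

((1, 1, 0); (3, 3, 3))


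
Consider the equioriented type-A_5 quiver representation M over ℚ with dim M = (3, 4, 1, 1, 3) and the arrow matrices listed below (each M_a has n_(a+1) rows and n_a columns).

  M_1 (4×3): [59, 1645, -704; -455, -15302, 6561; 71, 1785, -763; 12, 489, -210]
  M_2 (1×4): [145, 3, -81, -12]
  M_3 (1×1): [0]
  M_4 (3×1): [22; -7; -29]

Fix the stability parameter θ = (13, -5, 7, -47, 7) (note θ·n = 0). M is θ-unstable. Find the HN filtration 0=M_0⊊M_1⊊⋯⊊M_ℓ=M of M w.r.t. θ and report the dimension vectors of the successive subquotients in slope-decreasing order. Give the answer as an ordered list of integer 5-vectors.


Interval decomposition of M: I[1,2]^2, I[1,3], I[2,2], I[4,5], I[5,5]^2.
HN type (ℓ=4): μ^(1)=7; μ^(2)=4; μ^(3)=-5; μ^(4)=-47

((0, 0, 1, 0, 3); (3, 3, 0, 0, 0); (0, 1, 0, 0, 0); (0, 0, 0, 1, 0))
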